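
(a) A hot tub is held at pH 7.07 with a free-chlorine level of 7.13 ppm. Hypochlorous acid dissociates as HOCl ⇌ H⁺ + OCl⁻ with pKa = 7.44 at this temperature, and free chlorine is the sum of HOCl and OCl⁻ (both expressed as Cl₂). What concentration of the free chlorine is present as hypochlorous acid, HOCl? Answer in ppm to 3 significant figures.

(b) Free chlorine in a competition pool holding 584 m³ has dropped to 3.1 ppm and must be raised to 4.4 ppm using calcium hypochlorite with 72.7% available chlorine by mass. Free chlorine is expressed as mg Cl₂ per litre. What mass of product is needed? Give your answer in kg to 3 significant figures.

(a) 5.00 ppm; (b) 1.04 kg

(a) [OCl⁻]/[HOCl] = 10^(pH − pKa) = 10^(7.07 − 7.44) = 10^-0.37 = 0.4266.
(a) Fraction as HOCl = 1 / (1 + 0.4266) = 0.701.
(a) HOCl = 0.701 × 7.13 ppm = 4.998 ppm.

(b) Volume: 584 m³ = 584,000 L.
(b) Chlorine deficit: 4.4 − 3.1 = 1.3 ppm = 1.3 mg/L as Cl₂.
(b) Cl₂ equivalent needed: 1.3 mg/L × 584,000 L = 759,200 mg = 759.2 g.
(b) Product at 72.7% available chlorine: 759.2 / 0.727 = 1044 g.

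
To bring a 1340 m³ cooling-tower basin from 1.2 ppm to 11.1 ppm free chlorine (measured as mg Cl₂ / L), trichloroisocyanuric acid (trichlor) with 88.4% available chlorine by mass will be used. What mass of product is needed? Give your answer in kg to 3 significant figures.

Volume: 1340 m³ = 1,340,000 L.
Chlorine deficit: 11.1 − 1.2 = 9.9 ppm = 9.9 mg/L as Cl₂.
Cl₂ equivalent needed: 9.9 mg/L × 1,340,000 L = 13,270,000 mg = 13,270 g.
Product at 88.4% available chlorine: 13,270 / 0.884 = 15,010 g.

15.0 kg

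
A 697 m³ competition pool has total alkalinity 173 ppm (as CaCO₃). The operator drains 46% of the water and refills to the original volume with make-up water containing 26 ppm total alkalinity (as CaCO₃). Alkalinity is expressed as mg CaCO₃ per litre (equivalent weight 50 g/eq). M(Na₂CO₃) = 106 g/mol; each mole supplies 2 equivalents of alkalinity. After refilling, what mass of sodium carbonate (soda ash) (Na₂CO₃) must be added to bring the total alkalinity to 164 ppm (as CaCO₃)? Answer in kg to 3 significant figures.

Volume: 697 m³ = 697,000 L.
After draining 46% and refilling: 173 × 0.54 + 26 × 0.46 = 105.38 ppm.
Deficit to target: 164 − 105.38 = 58.62 mg/L.
As CaCO₃: 58.62 mg/L × 697,000 L = 40,860 g; ÷ 50 g/eq ÷ 2 = 408.6 mol Na₂CO₃.
Mass: 408.6 × 106 = 43,310 g.

43.3 kg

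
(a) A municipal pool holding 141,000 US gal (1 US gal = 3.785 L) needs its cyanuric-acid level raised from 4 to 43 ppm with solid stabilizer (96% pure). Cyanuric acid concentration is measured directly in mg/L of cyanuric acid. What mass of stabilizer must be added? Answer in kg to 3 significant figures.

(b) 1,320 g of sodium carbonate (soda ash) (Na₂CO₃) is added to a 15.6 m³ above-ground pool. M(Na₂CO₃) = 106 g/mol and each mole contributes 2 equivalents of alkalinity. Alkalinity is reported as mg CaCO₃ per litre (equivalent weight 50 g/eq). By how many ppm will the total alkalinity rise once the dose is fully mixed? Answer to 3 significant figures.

(a) 21.7 kg; (b) 79.8 ppm

(a) Volume: 141,000 US gal × 3.785 L/gal = 533,685 L.
(a) CYA to add: (43 − 4) = 39 mg/L × 533,685 L = 20,810 g cyanuric acid.
(a) At 96% purity: 20,810 / 0.96 = 21,680 g product.

(b) Volume: 15.6 m³ = 15,600 L.
(b) Moles of Na₂CO₃: 1,320 g ÷ 106 g/mol = 12.45 mol → 24.91 eq of alkalinity.
(b) As CaCO₃: 24.91 eq × 50 g/eq = 1245 g.
(b) Rise: 1245 g / 15,600 L × 1000 = 79.83 mg/L.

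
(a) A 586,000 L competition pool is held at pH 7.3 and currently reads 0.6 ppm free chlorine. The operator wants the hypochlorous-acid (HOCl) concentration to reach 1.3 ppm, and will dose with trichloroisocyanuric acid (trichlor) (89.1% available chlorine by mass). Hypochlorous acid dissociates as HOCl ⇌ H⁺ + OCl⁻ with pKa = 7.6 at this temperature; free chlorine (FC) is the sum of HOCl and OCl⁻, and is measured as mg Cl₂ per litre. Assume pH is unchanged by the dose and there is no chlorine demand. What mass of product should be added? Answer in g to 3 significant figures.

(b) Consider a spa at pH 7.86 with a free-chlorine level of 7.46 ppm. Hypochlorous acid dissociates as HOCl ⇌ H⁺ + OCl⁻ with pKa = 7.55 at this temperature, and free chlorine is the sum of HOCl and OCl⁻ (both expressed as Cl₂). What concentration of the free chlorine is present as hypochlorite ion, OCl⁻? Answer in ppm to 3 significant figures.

(a) [OCl⁻]/[HOCl] = 10^(pH − pKa) = 10^(7.3 − 7.6) = 0.5012; fraction as HOCl = 1/(1 + 0.5012) = 0.6661.
(a) Free chlorine required for 1.3 ppm HOCl: 1.3 / 0.6661 = 1.952 ppm.
(a) FC to add: 1.952 − 0.6 = 1.352 mg/L as Cl₂.
(a) Cl₂ equivalent: 1.352 mg/L × 586,000 L = 792 g.
(a) Product at 89.1% available Cl: 792 / 0.891 = 888.9 g.

(b) [OCl⁻]/[HOCl] = 10^(pH − pKa) = 10^(7.86 − 7.55) = 10^0.31 = 2.042.
(b) Fraction as HOCl = 1 / (1 + 2.042) = 0.3288.
(b) OCl⁻ = (1 − 0.3288) × 7.46 ppm = 5.007 ppm.

(a) 889 g; (b) 5.01 ppm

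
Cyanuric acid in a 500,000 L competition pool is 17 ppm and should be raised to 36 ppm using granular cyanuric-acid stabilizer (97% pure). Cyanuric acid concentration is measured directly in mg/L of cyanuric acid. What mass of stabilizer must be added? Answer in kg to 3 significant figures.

CYA to add: (36 − 17) = 19 mg/L × 500,000 L = 9500 g cyanuric acid.
At 97% purity: 9500 / 0.97 = 9794 g product.

9.79 kg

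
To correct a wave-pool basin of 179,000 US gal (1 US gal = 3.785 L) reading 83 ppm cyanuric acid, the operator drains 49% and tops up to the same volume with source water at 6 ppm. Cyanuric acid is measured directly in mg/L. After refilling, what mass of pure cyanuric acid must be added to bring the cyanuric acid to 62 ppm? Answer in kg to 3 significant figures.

Volume: 179,000 US gal × 3.785 L/gal = 677,515 L.
After draining 49% and refilling: 83 × 0.51 + 6 × 0.49 = 45.27 ppm.
Deficit to target: 62 − 45.27 = 16.73 mg/L.
Mass: 16.73 mg/L × 677,515 L = 11,330 g cyanuric acid.

11.3 kg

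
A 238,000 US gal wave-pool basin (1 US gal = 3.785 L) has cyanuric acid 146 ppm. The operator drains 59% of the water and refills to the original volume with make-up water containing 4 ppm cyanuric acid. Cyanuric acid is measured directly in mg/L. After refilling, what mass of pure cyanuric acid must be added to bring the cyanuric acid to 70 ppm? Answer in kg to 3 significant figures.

Volume: 238,000 US gal × 3.785 L/gal = 900,830 L.
After draining 59% and refilling: 146 × 0.41 + 4 × 0.59 = 62.22 ppm.
Deficit to target: 70 − 62.22 = 7.78 mg/L.
Mass: 7.78 mg/L × 900,830 L = 7008 g cyanuric acid.

7.01 kg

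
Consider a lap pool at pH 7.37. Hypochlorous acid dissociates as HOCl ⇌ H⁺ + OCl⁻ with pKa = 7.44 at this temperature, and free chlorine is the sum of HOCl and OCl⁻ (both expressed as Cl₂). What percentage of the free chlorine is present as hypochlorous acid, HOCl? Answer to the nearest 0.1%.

[OCl⁻]/[HOCl] = 10^(pH − pKa) = 10^(7.37 − 7.44) = 10^-0.07 = 0.8511.
Fraction as HOCl = 1 / (1 + 0.8511) = 0.5402.

54.0%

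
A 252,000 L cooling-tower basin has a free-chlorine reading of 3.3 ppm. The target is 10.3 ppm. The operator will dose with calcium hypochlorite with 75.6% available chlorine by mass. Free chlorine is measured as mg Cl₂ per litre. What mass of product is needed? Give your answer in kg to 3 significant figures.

2.33 kg

Chlorine deficit: 10.3 − 3.3 = 7 ppm = 7 mg/L as Cl₂.
Cl₂ equivalent needed: 7 mg/L × 252,000 L = 1,764,000 mg = 1764 g.
Product at 75.6% available chlorine: 1764 / 0.756 = 2333 g.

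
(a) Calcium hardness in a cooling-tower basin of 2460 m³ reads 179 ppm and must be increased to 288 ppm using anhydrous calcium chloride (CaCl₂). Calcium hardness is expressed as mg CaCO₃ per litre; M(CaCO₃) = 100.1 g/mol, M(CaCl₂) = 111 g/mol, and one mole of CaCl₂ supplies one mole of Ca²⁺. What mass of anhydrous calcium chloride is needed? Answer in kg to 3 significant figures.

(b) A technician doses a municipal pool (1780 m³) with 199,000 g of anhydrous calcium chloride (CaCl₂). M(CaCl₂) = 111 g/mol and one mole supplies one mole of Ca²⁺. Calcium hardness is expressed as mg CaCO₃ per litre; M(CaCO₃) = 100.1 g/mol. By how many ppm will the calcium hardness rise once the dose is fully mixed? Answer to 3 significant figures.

(a) 297 kg; (b) 101 ppm

(a) Volume: 2460 m³ = 2,460,000 L.
(a) Hardness to add: (288 − 179) = 109 mg/L as CaCO₃ × 2,460,000 L = 268,100 g as CaCO₃.
(a) Moles of Ca²⁺ (1 mol Ca²⁺ ≡ 1 mol CaCO₃): 268,100 / 100.1 g/mol = 2679 mol.
(a) Mass of CaCl₂: 2679 × 111 = 297,300 g.

(b) Volume: 1780 m³ = 1,780,000 L.
(b) Moles of Ca²⁺: 199,000 g ÷ 111 g/mol = 1793 mol.
(b) As CaCO₃: 1793 mol × 100.1 g/mol = 179,500 g.
(b) Rise: 179,500 g / 1,780,000 L × 1000 = 100.8 mg/L.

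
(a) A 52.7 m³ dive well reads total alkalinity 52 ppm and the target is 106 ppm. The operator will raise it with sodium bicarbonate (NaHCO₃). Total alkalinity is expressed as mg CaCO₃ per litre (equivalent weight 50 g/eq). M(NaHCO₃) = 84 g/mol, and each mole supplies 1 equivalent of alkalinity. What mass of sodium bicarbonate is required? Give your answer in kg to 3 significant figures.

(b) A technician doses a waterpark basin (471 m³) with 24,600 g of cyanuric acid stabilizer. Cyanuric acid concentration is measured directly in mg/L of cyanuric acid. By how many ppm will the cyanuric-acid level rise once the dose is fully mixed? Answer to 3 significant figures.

(a) Volume: 52.7 m³ = 52,700 L.
(a) Alkalinity to add: (106 − 52) = 54 mg/L as CaCO₃ × 52,700 L = 2846 g as CaCO₃.
(a) Equivalents: 2846 g ÷ 50 g/eq = 56.92 eq.
(a) NaHCO₃ supplies 1 eq per mole → 56.92 mol.
(a) Mass: 56.92 mol × 84 g/mol = 4781 g.

(b) Volume: 471 m³ = 471,000 L.
(b) Rise: 24,600 g / 471,000 L × 1000 = 52.23 mg/L.

(a) 4.78 kg; (b) 52.2 ppm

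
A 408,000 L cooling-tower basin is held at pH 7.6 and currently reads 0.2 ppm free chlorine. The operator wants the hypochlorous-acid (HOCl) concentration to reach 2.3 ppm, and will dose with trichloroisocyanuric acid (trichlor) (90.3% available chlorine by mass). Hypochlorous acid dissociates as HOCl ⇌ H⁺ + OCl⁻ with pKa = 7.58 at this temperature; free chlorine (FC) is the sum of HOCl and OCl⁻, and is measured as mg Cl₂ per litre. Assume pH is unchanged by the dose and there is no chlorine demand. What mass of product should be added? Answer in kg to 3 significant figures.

2.04 kg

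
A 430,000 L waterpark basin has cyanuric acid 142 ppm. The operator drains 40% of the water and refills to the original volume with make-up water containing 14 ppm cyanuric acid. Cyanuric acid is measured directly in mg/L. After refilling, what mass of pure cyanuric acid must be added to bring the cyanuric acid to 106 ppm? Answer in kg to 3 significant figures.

6.54 kg

After draining 40% and refilling: 142 × 0.60 + 14 × 0.40 = 90.8 ppm.
Deficit to target: 106 − 90.8 = 15.2 mg/L.
Mass: 15.2 mg/L × 430,000 L = 6536 g cyanuric acid.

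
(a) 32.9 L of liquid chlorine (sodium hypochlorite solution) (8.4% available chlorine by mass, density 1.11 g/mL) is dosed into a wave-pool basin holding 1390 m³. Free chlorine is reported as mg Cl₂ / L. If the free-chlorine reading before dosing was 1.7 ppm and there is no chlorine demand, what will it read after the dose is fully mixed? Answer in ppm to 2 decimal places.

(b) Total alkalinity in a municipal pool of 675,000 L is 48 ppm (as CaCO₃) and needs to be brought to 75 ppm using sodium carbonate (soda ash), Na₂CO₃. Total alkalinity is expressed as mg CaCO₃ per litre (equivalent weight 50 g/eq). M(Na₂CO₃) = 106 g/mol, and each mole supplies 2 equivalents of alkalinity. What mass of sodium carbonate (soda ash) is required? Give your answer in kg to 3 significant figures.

(a) Volume: 1390 m³ = 1,390,000 L.
(a) Mass of solution: 32.9 L × 1000 mL/L × 1.11 g/mL = 36,520 g.
(a) Available chlorine delivered: 36,520 g × 0.084 = 3068 g as Cl₂.
(a) Concentration rise: 3068 g / 1,390,000 L = 2.207 mg/L = 2.21 ppm.
(a) Final FC: 1.7 + 2.21 = 3.91 ppm.

(b) Alkalinity to add: (75 − 48) = 27 mg/L as CaCO₃ × 675,000 L = 18,220 g as CaCO₃.
(b) Equivalents: 18,220 g ÷ 50 g/eq = 364.5 eq.
(b) Each mole of Na₂CO₃ supplies 2 eq, so 364.5 / 2 = 182.2 mol.
(b) Mass: 182.2 mol × 106 g/mol = 19,320 g.

(a) 3.91 ppm; (b) 19.3 kg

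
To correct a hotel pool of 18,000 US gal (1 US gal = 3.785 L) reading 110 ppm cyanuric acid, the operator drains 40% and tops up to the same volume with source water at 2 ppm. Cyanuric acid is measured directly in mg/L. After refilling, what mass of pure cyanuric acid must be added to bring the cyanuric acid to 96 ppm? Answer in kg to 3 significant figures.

1.99 kg

Volume: 18,000 US gal × 3.785 L/gal = 68,130 L.
After draining 40% and refilling: 110 × 0.60 + 2 × 0.40 = 66.8 ppm.
Deficit to target: 96 − 66.8 = 29.2 mg/L.
Mass: 29.2 mg/L × 68,130 L = 1989 g cyanuric acid.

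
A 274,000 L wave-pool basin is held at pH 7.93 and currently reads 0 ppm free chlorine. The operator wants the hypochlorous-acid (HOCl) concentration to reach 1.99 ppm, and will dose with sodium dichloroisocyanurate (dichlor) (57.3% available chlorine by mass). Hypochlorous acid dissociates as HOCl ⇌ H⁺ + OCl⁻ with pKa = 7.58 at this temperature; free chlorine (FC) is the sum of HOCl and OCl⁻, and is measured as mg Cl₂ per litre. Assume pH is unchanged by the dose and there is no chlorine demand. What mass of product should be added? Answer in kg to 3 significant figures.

[OCl⁻]/[HOCl] = 10^(pH − pKa) = 10^(7.93 − 7.58) = 2.239; fraction as HOCl = 1/(1 + 2.239) = 0.3088.
Free chlorine required for 1.99 ppm HOCl: 1.99 / 0.3088 = 6.445 ppm.
FC to add: 6.445 − 0 = 6.445 mg/L as Cl₂.
Cl₂ equivalent: 6.445 mg/L × 274,000 L = 1766 g.
Product at 57.3% available Cl: 1766 / 0.573 = 3082 g.

3.08 kg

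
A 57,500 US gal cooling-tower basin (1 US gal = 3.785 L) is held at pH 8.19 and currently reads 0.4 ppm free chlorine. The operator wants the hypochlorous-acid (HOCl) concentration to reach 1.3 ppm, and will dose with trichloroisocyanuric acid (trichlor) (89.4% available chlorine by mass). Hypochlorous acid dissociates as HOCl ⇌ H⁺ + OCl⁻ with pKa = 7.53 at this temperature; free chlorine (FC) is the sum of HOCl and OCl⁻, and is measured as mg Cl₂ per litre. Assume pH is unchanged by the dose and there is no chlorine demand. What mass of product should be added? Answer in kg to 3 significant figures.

Volume: 57,500 US gal × 3.785 L/gal = 217,638 L.
[OCl⁻]/[HOCl] = 10^(pH − pKa) = 10^(8.19 − 7.53) = 4.571; fraction as HOCl = 1/(1 + 4.571) = 0.1795.
Free chlorine required for 1.3 ppm HOCl: 1.3 / 0.1795 = 7.242 ppm.
FC to add: 7.242 − 0.4 = 6.842 mg/L as Cl₂.
Cl₂ equivalent: 6.842 mg/L × 217,638 L = 1489 g.
Product at 89.4% available Cl: 1489 / 0.894 = 1666 g.

1.67 kg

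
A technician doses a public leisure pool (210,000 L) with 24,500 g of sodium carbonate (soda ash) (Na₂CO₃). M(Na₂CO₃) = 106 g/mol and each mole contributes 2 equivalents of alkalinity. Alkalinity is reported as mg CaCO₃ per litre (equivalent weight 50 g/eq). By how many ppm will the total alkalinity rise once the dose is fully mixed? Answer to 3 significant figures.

110 ppm

Moles of Na₂CO₃: 24,500 g ÷ 106 g/mol = 231.1 mol → 462.3 eq of alkalinity.
As CaCO₃: 462.3 eq × 50 g/eq = 23,110 g.
Rise: 23,110 g / 210,000 L × 1000 = 110.1 mg/L.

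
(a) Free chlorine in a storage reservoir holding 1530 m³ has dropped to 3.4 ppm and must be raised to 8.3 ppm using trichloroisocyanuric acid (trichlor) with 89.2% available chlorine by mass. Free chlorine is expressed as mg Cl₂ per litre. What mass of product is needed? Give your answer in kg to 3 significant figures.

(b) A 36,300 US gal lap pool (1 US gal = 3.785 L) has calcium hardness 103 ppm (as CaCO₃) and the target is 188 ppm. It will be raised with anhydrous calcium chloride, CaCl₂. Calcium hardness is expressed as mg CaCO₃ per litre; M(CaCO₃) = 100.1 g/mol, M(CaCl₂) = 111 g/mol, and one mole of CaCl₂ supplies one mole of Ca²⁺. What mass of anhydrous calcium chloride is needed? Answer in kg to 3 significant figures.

(a) Volume: 1530 m³ = 1,530,000 L.
(a) Chlorine deficit: 8.3 − 3.4 = 4.9 ppm = 4.9 mg/L as Cl₂.
(a) Cl₂ equivalent needed: 4.9 mg/L × 1,530,000 L = 7,497,000 mg = 7497 g.
(a) Product at 89.2% available chlorine: 7497 / 0.892 = 8405 g.

(b) Volume: 36,300 US gal × 3.785 L/gal = 137,396 L.
(b) Hardness to add: (188 − 103) = 85 mg/L as CaCO₃ × 137,396 L = 11,680 g as CaCO₃.
(b) Moles of Ca²⁺ (1 mol Ca²⁺ ≡ 1 mol CaCO₃): 11,680 / 100.1 g/mol = 116.7 mol.
(b) Mass of CaCl₂: 116.7 × 111 = 12,950 g.

(a) 8.40 kg; (b) 13.0 kg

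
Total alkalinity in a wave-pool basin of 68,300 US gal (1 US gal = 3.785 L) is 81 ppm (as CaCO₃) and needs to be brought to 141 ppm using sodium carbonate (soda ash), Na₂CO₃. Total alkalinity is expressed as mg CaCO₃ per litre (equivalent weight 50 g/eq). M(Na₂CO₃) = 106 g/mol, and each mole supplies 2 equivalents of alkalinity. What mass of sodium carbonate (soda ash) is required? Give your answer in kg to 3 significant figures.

16.4 kg

Volume: 68,300 US gal × 3.785 L/gal = 258,516 L.
Alkalinity to add: (141 − 81) = 60 mg/L as CaCO₃ × 258,516 L = 15,510 g as CaCO₃.
Equivalents: 15,510 g ÷ 50 g/eq = 310.2 eq.
Each mole of Na₂CO₃ supplies 2 eq, so 310.2 / 2 = 155.1 mol.
Mass: 155.1 mol × 106 g/mol = 16,440 g.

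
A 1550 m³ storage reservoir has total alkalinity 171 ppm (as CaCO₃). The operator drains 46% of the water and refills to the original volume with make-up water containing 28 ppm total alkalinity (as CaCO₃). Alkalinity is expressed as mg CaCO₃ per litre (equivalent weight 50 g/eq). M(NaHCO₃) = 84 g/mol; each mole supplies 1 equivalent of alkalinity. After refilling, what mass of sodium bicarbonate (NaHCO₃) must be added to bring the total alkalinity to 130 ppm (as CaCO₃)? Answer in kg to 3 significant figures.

64.5 kg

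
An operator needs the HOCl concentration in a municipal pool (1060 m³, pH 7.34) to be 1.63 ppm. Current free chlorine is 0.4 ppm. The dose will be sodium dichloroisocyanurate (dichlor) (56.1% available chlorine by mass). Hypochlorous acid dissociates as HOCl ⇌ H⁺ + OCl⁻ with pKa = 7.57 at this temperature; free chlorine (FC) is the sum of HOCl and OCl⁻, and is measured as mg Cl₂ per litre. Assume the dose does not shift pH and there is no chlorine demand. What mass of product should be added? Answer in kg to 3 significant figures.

4.14 kg

Volume: 1060 m³ = 1,060,000 L.
[OCl⁻]/[HOCl] = 10^(pH − pKa) = 10^(7.34 − 7.57) = 0.5888; fraction as HOCl = 1/(1 + 0.5888) = 0.6294.
Free chlorine required for 1.63 ppm HOCl: 1.63 / 0.6294 = 2.59 ppm.
FC to add: 2.59 − 0.4 = 2.19 mg/L as Cl₂.
Cl₂ equivalent: 2.19 mg/L × 1,060,000 L = 2321 g.
Product at 56.1% available Cl: 2321 / 0.561 = 4138 g.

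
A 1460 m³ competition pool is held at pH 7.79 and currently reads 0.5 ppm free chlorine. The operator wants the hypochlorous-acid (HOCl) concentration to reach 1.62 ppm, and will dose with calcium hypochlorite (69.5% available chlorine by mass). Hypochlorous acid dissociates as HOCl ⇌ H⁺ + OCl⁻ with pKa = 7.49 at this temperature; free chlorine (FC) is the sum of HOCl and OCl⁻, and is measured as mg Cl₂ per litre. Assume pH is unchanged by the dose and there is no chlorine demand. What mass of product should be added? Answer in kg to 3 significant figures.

Volume: 1460 m³ = 1,460,000 L.
[OCl⁻]/[HOCl] = 10^(pH − pKa) = 10^(7.79 − 7.49) = 1.995; fraction as HOCl = 1/(1 + 1.995) = 0.3339.
Free chlorine required for 1.62 ppm HOCl: 1.62 / 0.3339 = 4.852 ppm.
FC to add: 4.852 − 0.5 = 4.352 mg/L as Cl₂.
Cl₂ equivalent: 4.352 mg/L × 1,460,000 L = 6354 g.
Product at 69.5% available Cl: 6354 / 0.695 = 9143 g.

9.14 kg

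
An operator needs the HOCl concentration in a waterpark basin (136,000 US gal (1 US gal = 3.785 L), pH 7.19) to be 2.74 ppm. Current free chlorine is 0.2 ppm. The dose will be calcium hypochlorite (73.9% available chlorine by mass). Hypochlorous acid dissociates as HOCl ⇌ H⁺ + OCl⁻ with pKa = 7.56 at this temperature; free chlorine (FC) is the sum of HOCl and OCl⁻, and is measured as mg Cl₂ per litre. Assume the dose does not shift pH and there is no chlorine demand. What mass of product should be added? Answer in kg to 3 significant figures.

2.58 kg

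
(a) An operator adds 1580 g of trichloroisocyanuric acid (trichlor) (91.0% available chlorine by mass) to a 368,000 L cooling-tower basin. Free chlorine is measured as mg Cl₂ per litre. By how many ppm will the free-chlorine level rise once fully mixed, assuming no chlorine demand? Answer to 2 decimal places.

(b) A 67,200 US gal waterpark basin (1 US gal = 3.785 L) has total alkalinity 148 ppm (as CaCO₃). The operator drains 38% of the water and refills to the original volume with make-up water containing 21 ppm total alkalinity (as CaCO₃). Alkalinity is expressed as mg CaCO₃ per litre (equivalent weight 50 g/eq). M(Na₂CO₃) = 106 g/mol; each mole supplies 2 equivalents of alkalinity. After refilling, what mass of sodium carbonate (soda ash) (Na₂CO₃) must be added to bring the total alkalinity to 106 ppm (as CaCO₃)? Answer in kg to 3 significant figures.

(a) Available chlorine delivered: 1580 g × 0.91 = 1438 g as Cl₂.
(a) Concentration rise: 1438 g / 368,000 L = 3.907 mg/L = 3.91 ppm.

(b) Volume: 67,200 US gal × 3.785 L/gal = 254,352 L.
(b) After draining 38% and refilling: 148 × 0.62 + 21 × 0.38 = 99.74 ppm.
(b) Deficit to target: 106 − 99.74 = 6.26 mg/L.
(b) As CaCO₃: 6.26 mg/L × 254,352 L = 1592 g; ÷ 50 g/eq ÷ 2 = 15.92 mol Na₂CO₃.
(b) Mass: 15.92 × 106 = 1688 g.

(a) 3.91 ppm; (b) 1.69 kg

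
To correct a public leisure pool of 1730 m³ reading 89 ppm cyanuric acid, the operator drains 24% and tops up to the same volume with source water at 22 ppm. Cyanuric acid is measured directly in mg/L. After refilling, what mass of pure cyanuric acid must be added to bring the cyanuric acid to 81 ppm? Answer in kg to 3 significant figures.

14.0 kg

Volume: 1730 m³ = 1,730,000 L.
After draining 24% and refilling: 89 × 0.76 + 22 × 0.24 = 72.92 ppm.
Deficit to target: 81 − 72.92 = 8.08 mg/L.
Mass: 8.08 mg/L × 1,730,000 L = 13,980 g cyanuric acid.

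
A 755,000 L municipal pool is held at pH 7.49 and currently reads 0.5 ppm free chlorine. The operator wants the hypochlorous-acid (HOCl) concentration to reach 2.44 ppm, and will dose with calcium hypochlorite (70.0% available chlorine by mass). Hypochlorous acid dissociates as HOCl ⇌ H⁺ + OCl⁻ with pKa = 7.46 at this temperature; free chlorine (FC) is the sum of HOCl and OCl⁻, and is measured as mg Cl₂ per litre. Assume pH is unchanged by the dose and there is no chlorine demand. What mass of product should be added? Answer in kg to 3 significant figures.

4.91 kg

[OCl⁻]/[HOCl] = 10^(pH − pKa) = 10^(7.49 − 7.46) = 1.072; fraction as HOCl = 1/(1 + 1.072) = 0.4827.
Free chlorine required for 2.44 ppm HOCl: 2.44 / 0.4827 = 5.055 ppm.
FC to add: 5.055 − 0.5 = 4.555 mg/L as Cl₂.
Cl₂ equivalent: 4.555 mg/L × 755,000 L = 3439 g.
Product at 70.0% available Cl: 3439 / 0.7 = 4912 g.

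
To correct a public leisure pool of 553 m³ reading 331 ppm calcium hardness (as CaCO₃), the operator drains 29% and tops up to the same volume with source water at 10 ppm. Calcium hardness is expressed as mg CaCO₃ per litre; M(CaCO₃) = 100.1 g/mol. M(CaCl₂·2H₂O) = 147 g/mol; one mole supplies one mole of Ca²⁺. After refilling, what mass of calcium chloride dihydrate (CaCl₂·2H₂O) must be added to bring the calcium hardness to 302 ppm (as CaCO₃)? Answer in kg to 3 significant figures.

52.0 kg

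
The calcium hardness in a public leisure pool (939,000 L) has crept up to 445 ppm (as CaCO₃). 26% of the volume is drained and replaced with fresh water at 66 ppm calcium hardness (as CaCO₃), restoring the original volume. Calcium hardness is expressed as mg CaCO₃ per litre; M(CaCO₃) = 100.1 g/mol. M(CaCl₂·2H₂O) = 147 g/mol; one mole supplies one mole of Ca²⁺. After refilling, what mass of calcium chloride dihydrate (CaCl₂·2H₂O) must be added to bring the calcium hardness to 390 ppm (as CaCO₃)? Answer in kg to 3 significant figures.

60.0 kg

After draining 26% and refilling: 445 × 0.74 + 66 × 0.26 = 346.46 ppm.
Deficit to target: 390 − 346.46 = 43.54 mg/L.
As CaCO₃: 43.54 mg/L × 939,000 L = 40,880 g; ÷ 100.1 = 408.4 mol Ca²⁺.
Mass: 408.4 × 147 = 60,040 g.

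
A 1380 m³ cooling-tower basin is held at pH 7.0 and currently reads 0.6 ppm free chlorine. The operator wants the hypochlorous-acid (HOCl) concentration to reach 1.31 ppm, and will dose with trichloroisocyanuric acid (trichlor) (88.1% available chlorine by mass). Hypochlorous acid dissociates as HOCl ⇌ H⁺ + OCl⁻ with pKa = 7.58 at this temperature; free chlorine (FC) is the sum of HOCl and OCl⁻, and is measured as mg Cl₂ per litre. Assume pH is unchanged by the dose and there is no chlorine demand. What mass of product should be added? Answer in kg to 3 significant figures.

1.65 kg

Volume: 1380 m³ = 1,380,000 L.
[OCl⁻]/[HOCl] = 10^(pH − pKa) = 10^(7.0 − 7.58) = 0.263; fraction as HOCl = 1/(1 + 0.263) = 0.7917.
Free chlorine required for 1.31 ppm HOCl: 1.31 / 0.7917 = 1.655 ppm.
FC to add: 1.655 − 0.6 = 1.055 mg/L as Cl₂.
Cl₂ equivalent: 1.055 mg/L × 1,380,000 L = 1455 g.
Product at 88.1% available Cl: 1455 / 0.881 = 1652 g.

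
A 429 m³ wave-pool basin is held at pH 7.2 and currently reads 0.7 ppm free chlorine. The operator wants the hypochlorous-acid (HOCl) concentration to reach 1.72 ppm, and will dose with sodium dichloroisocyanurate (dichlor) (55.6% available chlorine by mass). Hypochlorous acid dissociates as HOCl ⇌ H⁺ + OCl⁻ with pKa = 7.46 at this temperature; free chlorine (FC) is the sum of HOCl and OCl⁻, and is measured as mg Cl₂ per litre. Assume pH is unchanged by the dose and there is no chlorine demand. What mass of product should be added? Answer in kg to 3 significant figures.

Volume: 429 m³ = 429,000 L.
[OCl⁻]/[HOCl] = 10^(pH − pKa) = 10^(7.2 − 7.46) = 0.5495; fraction as HOCl = 1/(1 + 0.5495) = 0.6454.
Free chlorine required for 1.72 ppm HOCl: 1.72 / 0.6454 = 2.665 ppm.
FC to add: 2.665 − 0.7 = 1.965 mg/L as Cl₂.
Cl₂ equivalent: 1.965 mg/L × 429,000 L = 843.1 g.
Product at 55.6% available Cl: 843.1 / 0.556 = 1516 g.

1.52 kg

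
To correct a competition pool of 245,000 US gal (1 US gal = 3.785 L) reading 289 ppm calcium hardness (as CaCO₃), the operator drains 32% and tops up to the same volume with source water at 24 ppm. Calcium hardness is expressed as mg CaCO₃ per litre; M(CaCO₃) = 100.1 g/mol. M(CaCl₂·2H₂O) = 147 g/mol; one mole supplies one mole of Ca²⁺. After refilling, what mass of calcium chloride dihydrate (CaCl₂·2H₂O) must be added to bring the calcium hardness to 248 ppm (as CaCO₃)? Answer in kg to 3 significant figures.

59.6 kg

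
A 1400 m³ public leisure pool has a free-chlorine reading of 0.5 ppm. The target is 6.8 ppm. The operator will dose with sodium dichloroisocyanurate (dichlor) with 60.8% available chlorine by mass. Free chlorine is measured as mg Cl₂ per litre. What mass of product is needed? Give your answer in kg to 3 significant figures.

Volume: 1400 m³ = 1,400,000 L.
Chlorine deficit: 6.8 − 0.5 = 6.3 ppm = 6.3 mg/L as Cl₂.
Cl₂ equivalent needed: 6.3 mg/L × 1,400,000 L = 8,820,000 mg = 8820 g.
Product at 60.8% available chlorine: 8820 / 0.608 = 14,510 g.

14.5 kg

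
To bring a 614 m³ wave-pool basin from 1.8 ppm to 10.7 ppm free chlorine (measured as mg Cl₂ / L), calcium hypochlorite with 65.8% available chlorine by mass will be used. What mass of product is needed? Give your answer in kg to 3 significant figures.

Volume: 614 m³ = 614,000 L.
Chlorine deficit: 10.7 − 1.8 = 8.9 ppm = 8.9 mg/L as Cl₂.
Cl₂ equivalent needed: 8.9 mg/L × 614,000 L = 5,465,000 mg = 5465 g.
Product at 65.8% available chlorine: 5465 / 0.658 = 8305 g.

8.30 kg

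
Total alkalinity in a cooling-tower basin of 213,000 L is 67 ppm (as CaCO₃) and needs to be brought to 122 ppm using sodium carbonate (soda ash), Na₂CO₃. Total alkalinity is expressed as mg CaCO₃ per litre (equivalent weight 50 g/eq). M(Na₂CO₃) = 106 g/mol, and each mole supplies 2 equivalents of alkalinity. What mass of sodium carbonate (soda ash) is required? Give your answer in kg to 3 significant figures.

12.4 kg

Alkalinity to add: (122 − 67) = 55 mg/L as CaCO₃ × 213,000 L = 11,720 g as CaCO₃.
Equivalents: 11,720 g ÷ 50 g/eq = 234.3 eq.
Each mole of Na₂CO₃ supplies 2 eq, so 234.3 / 2 = 117.2 mol.
Mass: 117.2 mol × 106 g/mol = 12,420 g.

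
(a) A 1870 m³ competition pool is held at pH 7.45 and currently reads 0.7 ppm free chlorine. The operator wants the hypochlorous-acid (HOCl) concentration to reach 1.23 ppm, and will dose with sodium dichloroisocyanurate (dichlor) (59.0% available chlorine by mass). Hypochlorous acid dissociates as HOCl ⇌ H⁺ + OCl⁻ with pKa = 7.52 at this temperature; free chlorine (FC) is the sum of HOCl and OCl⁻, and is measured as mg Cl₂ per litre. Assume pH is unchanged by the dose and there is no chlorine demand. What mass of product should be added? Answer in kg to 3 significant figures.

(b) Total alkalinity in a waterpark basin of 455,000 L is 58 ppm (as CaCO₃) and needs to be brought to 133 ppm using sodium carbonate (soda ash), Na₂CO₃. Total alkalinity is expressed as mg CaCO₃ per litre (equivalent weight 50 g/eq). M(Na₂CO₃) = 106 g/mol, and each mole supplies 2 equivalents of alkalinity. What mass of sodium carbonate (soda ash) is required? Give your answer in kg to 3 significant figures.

(a) 5.00 kg; (b) 36.2 kg

(a) Volume: 1870 m³ = 1,870,000 L.
(a) [OCl⁻]/[HOCl] = 10^(pH − pKa) = 10^(7.45 − 7.52) = 0.8511; fraction as HOCl = 1/(1 + 0.8511) = 0.5402.
(a) Free chlorine required for 1.23 ppm HOCl: 1.23 / 0.5402 = 2.277 ppm.
(a) FC to add: 2.277 − 0.7 = 1.577 mg/L as Cl₂.
(a) Cl₂ equivalent: 1.577 mg/L × 1,870,000 L = 2949 g.
(a) Product at 59.0% available Cl: 2949 / 0.59 = 4998 g.

(b) Alkalinity to add: (133 − 58) = 75 mg/L as CaCO₃ × 455,000 L = 34,120 g as CaCO₃.
(b) Equivalents: 34,120 g ÷ 50 g/eq = 682.5 eq.
(b) Each mole of Na₂CO₃ supplies 2 eq, so 682.5 / 2 = 341.2 mol.
(b) Mass: 341.2 mol × 106 g/mol = 36,170 g.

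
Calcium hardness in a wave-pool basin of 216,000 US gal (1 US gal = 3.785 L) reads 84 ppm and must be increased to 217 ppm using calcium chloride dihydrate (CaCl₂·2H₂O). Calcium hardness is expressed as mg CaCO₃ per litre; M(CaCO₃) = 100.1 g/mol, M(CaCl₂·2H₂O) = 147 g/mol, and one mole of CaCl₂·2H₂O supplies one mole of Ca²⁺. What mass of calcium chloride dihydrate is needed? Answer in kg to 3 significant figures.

160 kg

Volume: 216,000 US gal × 3.785 L/gal = 817,560 L.
Hardness to add: (217 − 84) = 133 mg/L as CaCO₃ × 817,560 L = 108,700 g as CaCO₃.
Moles of Ca²⁺ (1 mol Ca²⁺ ≡ 1 mol CaCO₃): 108,700 / 100.1 g/mol = 1086 mol.
Mass of CaCl₂·2H₂O: 1086 × 147 = 159,700 g.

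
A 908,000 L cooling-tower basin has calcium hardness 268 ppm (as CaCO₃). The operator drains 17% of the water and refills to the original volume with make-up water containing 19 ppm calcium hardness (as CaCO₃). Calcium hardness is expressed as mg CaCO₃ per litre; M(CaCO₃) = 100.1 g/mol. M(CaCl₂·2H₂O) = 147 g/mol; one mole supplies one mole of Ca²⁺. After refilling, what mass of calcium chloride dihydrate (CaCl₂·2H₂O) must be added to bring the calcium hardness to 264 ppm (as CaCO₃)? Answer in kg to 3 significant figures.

After draining 17% and refilling: 268 × 0.83 + 19 × 0.17 = 225.67 ppm.
Deficit to target: 264 − 225.67 = 38.33 mg/L.
As CaCO₃: 38.33 mg/L × 908,000 L = 34,800 g; ÷ 100.1 = 347.7 mol Ca²⁺.
Mass: 347.7 × 147 = 51,110 g.

51.1 kg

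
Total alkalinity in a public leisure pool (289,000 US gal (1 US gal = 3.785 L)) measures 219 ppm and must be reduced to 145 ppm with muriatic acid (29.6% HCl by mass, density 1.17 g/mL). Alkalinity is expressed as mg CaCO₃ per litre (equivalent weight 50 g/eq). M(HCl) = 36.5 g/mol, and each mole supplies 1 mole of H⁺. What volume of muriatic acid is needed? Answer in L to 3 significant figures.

171 L

Volume: 289,000 US gal × 3.785 L/gal = 1,093,865 L.
Alkalinity to neutralize: (219 − 145) = 74 mg/L as CaCO₃ × 1,093,865 L = 80,950 g as CaCO₃.
Equivalents of H⁺ required: 80,950 ÷ 50 g/eq = 1619 eq = 1619 mol HCl.
Mass of HCl: 1619 × 36.5 = 59,090 g.
Mass of 29.6% solution: 59,090 / 0.296 = 199,600 g.
Volume: 199,600 g ÷ 1.17 g/mL = 170,600 mL.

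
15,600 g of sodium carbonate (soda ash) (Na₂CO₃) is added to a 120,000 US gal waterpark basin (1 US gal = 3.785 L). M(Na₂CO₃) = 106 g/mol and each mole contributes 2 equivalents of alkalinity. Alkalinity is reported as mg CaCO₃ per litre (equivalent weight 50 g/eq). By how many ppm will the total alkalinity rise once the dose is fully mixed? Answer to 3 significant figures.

Volume: 120,000 US gal × 3.785 L/gal = 454,200 L.
Moles of Na₂CO₃: 15,600 g ÷ 106 g/mol = 147.2 mol → 294.3 eq of alkalinity.
As CaCO₃: 294.3 eq × 50 g/eq = 14,720 g.
Rise: 14,720 g / 454,200 L × 1000 = 32.4 mg/L.

32.4 ppm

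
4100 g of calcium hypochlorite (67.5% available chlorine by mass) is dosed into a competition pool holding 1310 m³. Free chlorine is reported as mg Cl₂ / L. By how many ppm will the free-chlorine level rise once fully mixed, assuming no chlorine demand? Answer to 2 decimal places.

Volume: 1310 m³ = 1,310,000 L.
Available chlorine delivered: 4100 g × 0.675 = 2768 g as Cl₂.
Concentration rise: 2768 g / 1,310,000 L = 2.113 mg/L = 2.11 ppm.

2.11 ppm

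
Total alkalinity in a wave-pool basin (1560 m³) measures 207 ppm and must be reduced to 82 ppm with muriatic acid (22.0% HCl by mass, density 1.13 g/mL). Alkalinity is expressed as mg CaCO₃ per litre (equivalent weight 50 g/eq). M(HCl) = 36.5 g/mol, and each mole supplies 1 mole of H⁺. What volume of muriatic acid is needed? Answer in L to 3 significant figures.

Volume: 1560 m³ = 1,560,000 L.
Alkalinity to neutralize: (207 − 82) = 125 mg/L as CaCO₃ × 1,560,000 L = 195,000 g as CaCO₃.
Equivalents of H⁺ required: 195,000 ÷ 50 g/eq = 3900 eq = 3900 mol HCl.
Mass of HCl: 3900 × 36.5 = 142,400 g.
Mass of 22.0% solution: 142,400 / 0.22 = 647,000 g.
Volume: 647,000 g ÷ 1.13 g/mL = 572,600 mL.

573 L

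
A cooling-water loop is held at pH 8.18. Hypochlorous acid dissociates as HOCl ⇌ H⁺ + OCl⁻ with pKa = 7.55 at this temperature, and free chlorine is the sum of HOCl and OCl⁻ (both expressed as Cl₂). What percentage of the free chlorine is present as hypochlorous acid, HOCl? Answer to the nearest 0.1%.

19.0%

[OCl⁻]/[HOCl] = 10^(pH − pKa) = 10^(8.18 − 7.55) = 10^0.63 = 4.266.
Fraction as HOCl = 1 / (1 + 4.266) = 0.1899.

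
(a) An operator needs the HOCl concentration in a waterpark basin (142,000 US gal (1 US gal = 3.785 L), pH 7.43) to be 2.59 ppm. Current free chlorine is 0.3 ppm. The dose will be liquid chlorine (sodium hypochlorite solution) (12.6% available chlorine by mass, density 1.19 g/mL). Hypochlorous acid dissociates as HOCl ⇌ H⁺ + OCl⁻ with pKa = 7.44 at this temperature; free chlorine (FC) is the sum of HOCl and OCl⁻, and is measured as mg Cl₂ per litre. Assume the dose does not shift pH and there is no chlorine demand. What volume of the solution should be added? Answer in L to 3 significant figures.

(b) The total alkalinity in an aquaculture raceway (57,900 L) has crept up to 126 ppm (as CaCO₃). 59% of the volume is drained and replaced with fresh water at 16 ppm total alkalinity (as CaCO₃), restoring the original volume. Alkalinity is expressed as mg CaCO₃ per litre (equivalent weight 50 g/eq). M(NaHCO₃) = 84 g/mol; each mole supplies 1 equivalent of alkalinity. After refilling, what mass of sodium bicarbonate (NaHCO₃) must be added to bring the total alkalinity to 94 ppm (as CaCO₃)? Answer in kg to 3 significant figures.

(a) Volume: 142,000 US gal × 3.785 L/gal = 537,470 L.
(a) [OCl⁻]/[HOCl] = 10^(pH − pKa) = 10^(7.43 − 7.44) = 0.9772; fraction as HOCl = 1/(1 + 0.9772) = 0.5058.
(a) Free chlorine required for 2.59 ppm HOCl: 2.59 / 0.5058 = 5.121 ppm.
(a) FC to add: 5.121 − 0.3 = 4.821 mg/L as Cl₂.
(a) Cl₂ equivalent: 4.821 mg/L × 537,470 L = 2591 g.
(a) Product at 12.6% available Cl: 2591 / 0.126 = 20,560 g.
(a) Volume: 20,560 g ÷ 1.19 g/mL = 17,280 mL.

(b) After draining 59% and refilling: 126 × 0.41 + 16 × 0.59 = 61.1 ppm.
(b) Deficit to target: 94 − 61.1 = 32.9 mg/L.
(b) As CaCO₃: 32.9 mg/L × 57,900 L = 1905 g; ÷ 50 g/eq ÷ 1 = 38.1 mol NaHCO₃.
(b) Mass: 38.1 × 84 = 3200 g.

(a) 17.3 L; (b) 3.20 kg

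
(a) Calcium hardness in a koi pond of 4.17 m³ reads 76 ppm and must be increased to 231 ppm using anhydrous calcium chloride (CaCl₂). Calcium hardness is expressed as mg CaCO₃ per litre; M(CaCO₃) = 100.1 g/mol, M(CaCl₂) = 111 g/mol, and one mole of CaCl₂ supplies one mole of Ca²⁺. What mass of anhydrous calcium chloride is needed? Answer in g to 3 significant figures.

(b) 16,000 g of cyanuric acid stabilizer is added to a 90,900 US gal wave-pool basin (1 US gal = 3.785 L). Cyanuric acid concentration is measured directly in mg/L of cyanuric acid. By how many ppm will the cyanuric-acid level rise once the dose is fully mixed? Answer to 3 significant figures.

(a) 717 g; (b) 46.5 ppm

(a) Volume: 4.17 m³ = 4,170 L.
(a) Hardness to add: (231 − 76) = 155 mg/L as CaCO₃ × 4,170 L = 646.4 g as CaCO₃.
(a) Moles of Ca²⁺ (1 mol Ca²⁺ ≡ 1 mol CaCO₃): 646.4 / 100.1 g/mol = 6.457 mol.
(a) Mass of CaCl₂: 6.457 × 111 = 716.7 g.

(b) Volume: 90,900 US gal × 3.785 L/gal = 344,056 L.
(b) Rise: 16,000 g / 344,056 L × 1000 = 46.5 mg/L.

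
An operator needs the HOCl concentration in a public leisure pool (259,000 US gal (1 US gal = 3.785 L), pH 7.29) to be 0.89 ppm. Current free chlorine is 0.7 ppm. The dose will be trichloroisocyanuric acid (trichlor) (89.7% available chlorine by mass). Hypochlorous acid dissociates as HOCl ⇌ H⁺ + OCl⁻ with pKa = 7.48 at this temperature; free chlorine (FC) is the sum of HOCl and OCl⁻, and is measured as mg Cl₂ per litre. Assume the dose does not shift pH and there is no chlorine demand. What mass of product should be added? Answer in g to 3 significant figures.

836 g

Volume: 259,000 US gal × 3.785 L/gal = 980,315 L.
[OCl⁻]/[HOCl] = 10^(pH − pKa) = 10^(7.29 − 7.48) = 0.6457; fraction as HOCl = 1/(1 + 0.6457) = 0.6077.
Free chlorine required for 0.89 ppm HOCl: 0.89 / 0.6077 = 1.465 ppm.
FC to add: 1.465 − 0.7 = 0.7646 mg/L as Cl₂.
Cl₂ equivalent: 0.7646 mg/L × 980,315 L = 749.6 g.
Product at 89.7% available Cl: 749.6 / 0.897 = 835.7 g.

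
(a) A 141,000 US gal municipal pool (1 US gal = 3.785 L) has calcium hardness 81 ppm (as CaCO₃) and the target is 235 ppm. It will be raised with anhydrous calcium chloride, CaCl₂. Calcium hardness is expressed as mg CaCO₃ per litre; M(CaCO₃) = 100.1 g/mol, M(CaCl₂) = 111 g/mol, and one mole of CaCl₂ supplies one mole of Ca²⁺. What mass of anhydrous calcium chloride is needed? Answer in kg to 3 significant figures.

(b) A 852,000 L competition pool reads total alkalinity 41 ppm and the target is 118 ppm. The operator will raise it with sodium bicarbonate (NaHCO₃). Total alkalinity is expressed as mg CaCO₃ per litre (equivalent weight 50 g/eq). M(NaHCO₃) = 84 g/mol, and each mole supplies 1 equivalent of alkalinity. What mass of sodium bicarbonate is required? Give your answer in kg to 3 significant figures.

(a) Volume: 141,000 US gal × 3.785 L/gal = 533,685 L.
(a) Hardness to add: (235 − 81) = 154 mg/L as CaCO₃ × 533,685 L = 82,190 g as CaCO₃.
(a) Moles of Ca²⁺ (1 mol Ca²⁺ ≡ 1 mol CaCO₃): 82,190 / 100.1 g/mol = 821.1 mol.
(a) Mass of CaCl₂: 821.1 × 111 = 91,140 g.

(b) Alkalinity to add: (118 − 41) = 77 mg/L as CaCO₃ × 852,000 L = 65,600 g as CaCO₃.
(b) Equivalents: 65,600 g ÷ 50 g/eq = 1312 eq.
(b) NaHCO₃ supplies 1 eq per mole → 1312 mol.
(b) Mass: 1312 mol × 84 g/mol = 110,200 g.

(a) 91.1 kg; (b) 110 kg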